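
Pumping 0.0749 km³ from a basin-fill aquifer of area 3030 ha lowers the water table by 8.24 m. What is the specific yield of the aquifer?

A = 3030 ha = 3.03 × 10^7 m²
ΔV = 0.0749 km³ = 7.49 × 10^7 m³
Sy = ΔV / (A × Δh) = 7.49 × 10^7 m³ / (3.03 × 10^7 m² × 8.24 m) = 0.3

Sy ≈ 0.3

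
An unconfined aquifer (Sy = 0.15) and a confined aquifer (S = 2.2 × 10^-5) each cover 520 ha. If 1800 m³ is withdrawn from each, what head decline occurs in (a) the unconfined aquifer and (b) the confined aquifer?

Δh_u ≈ 0.00231 m; Δh_c ≈ 15.7 m

A = 520 ha = 5.2 × 10^6 m²
Unconfined: Δh_u = ΔV/(Sy·A) = 1800/(0.15 × 5.2 × 10^6) = 0.002308 m
Confined: Δh_c = ΔV/(S·A) = 1800/(2.2 × 10^-5 × 5.2 × 10^6) = 15.73 m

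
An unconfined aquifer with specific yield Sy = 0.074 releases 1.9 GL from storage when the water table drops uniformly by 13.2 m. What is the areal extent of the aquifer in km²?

A ≈ 1.95 km²

ΔV = 1.9 GL = 1.9 × 10^6 m³
A = ΔV / (Sy × Δh) = 1.9 × 10^6 / (0.074 × 13.2) = 1.945 × 10^6 m²
A = 1.945 × 10^6 m² = 1.945 km²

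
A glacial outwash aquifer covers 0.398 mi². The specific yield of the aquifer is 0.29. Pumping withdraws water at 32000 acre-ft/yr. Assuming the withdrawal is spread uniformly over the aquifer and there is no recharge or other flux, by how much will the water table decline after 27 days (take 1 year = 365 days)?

A = 0.398 mi² = 1.031 × 10^6 m²
Q = 32000 acre-ft/yr = 1.081 × 10^5 m³/d
ΔV = Q × t = 1.081 × 10^5 m³/d × 27 d = 2.92 × 10^6 m³
Δh = ΔV / (Sy × A) = 2.92 × 10^6 / (0.29 × 1.031 × 10^6) = 9.767 m

Δh ≈ 9.77 m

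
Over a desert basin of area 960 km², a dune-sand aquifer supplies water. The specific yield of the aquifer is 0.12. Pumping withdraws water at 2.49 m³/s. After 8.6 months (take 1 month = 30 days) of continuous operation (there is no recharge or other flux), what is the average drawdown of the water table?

A = 960 km² = 9.6 × 10^8 m²
Q = 2.49 m³/s = 2.151 × 10^5 m³/d
t = 8.6 months = 258 d
ΔV = Q × t = 2.151 × 10^5 m³/d × 258 d = 5.551 × 10^7 m³
Δh = ΔV / (Sy × A) = 5.551 × 10^7 / (0.12 × 9.6 × 10^8) = 0.4818 m

Δh ≈ 0.482 m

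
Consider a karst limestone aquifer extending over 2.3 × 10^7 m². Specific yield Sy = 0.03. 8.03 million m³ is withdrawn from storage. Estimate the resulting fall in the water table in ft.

ΔV = 8.03 million m³ = 8.03 × 10^6 m³
Δh = ΔV / (Sy × A) = 8.03 × 10^6 m³ / (0.03 × 2.3 × 10^7 m²) = 11.64 m
Δh = 11.64 m = 38.18 ft

Δh ≈ 38.2 ft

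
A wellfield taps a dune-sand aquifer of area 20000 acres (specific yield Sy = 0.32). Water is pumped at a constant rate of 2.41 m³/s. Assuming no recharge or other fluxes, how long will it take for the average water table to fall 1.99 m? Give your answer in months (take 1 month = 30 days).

t ≈ 8.25 months

A = 20000 acres = 8.094 × 10^7 m²
ΔV = Sy × A × Δh = 0.32 × 8.094 × 10^7 × 1.99 = 5.154 × 10^7 m³
Q = 2.41 m³/s = 2.082 × 10^5 m³/d
t = ΔV / Q = 5.154 × 10^7 m³ / 2.082 × 10^5 m³/d = 247.5 d
t = 247.5 d ≈ 8.251 months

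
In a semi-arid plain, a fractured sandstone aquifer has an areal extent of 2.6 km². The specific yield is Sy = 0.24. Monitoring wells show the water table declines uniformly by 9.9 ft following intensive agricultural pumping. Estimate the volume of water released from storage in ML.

ΔV ≈ 1880 ML

A = 2.6 km² = 2.6 × 10^6 m²
Δh = 9.9 ft = 3.018 m
ΔV = Sy × A × Δh = 0.24 × 2.6 × 10^6 m² × 3.018 m = 1.883 × 10^6 m³
ΔV = 1.883 × 10^6 m³ = 1883 ML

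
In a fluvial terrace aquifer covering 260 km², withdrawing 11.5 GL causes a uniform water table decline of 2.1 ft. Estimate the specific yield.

A = 260 km² = 2.6 × 10^8 m²
Δh = 2.1 ft = 0.6401 m
ΔV = 11.5 GL = 1.15 × 10^7 m³
Sy = ΔV / (A × Δh) = 1.15 × 10^7 m³ / (2.6 × 10^8 m² × 0.6401 m) = 0.0691

Sy ≈ 0.069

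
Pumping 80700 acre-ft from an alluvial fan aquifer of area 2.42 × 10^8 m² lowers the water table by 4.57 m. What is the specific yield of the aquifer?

ΔV = 80700 acre-ft = 9.954 × 10^7 m³
Sy = ΔV / (A × Δh) = 9.954 × 10^7 m³ / (2.42 × 10^8 m² × 4.57 m) = 0.09001

Sy ≈ 0.09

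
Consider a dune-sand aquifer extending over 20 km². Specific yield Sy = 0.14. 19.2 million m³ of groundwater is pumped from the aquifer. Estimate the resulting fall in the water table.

Δh ≈ 6.86 m

A = 20 km² = 2 × 10^7 m²
ΔV = 19.2 million m³ = 1.92 × 10^7 m³
Δh = ΔV / (Sy × A) = 1.92 × 10^7 m³ / (0.14 × 2 × 10^7 m²) = 6.857 m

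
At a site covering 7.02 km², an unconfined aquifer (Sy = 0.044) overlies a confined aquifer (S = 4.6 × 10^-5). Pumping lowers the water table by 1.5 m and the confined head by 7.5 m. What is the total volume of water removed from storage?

ΔV ≈ 4.66 × 10^5 m³

A = 7.02 km² = 7.02 × 10^6 m²
Unconfined: ΔV_u = Sy × A × Δh_u = 0.044 × 7.02 × 10^6 × 1.5 = 4.633 × 10^5 m³
Confined: ΔV_c = S × A × Δh_c = 4.6 × 10^-5 × 7.02 × 10^6 × 7.5 = 2422 m³
Total ΔV = 4.633 × 10^5 + 2422 = 4.657 × 10^5 m³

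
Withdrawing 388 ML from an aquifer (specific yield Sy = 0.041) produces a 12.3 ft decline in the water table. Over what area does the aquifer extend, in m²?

A ≈ 2.52 × 10^6 m²

Δh = 12.3 ft = 3.749 m
ΔV = 388 ML = 3.88 × 10^5 m³
A = ΔV / (Sy × Δh) = 3.88 × 10^5 / (0.041 × 3.749) = 2.524 × 10^6 m²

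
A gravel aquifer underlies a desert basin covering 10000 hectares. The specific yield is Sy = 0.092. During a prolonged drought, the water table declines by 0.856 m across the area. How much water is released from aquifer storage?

ΔV ≈ 7.88 × 10^6 m³

A = 10000 hectares = 1 × 10^8 m²
ΔV = Sy × A × Δh = 0.092 × 1 × 10^8 m² × 0.856 m = 7.875 × 10^6 m³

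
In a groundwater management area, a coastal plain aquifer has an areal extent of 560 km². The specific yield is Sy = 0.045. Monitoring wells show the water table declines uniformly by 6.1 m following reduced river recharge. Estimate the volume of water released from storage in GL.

ΔV ≈ 154 GL

A = 560 km² = 5.6 × 10^8 m²
ΔV = Sy × A × Δh = 0.045 × 5.6 × 10^8 m² × 6.1 m = 1.537 × 10^8 m³
ΔV = 1.537 × 10^8 m³ = 153.7 GL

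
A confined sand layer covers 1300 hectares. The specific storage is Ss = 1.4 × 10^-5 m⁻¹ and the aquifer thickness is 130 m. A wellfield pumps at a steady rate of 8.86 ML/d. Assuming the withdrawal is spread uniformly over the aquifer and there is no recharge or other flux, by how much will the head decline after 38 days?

S = Ss × b = 1.4 × 10^-5 m⁻¹ × 130 m = 1.82 × 10^-3
A = 1300 hectares = 1.3 × 10^7 m²
Q = 8.86 ML/d = 8860 m³/d
ΔV = Q × t = 8860 m³/d × 38 d = 3.367 × 10^5 m³
Δh = ΔV / (S × A) = 3.367 × 10^5 / (0.00182 × 1.3 × 10^7) = 14.23 m

Δh ≈ 14.2 m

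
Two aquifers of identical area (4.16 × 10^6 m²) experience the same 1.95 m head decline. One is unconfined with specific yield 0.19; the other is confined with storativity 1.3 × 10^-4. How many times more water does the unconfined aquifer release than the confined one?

ΔV_u / ΔV_c ≈ 1460

Unconfined: ΔV_u = Sy × A × Δh = 0.19 × 4.16 × 10^6 × 1.95 = 1.541 × 10^6 m³
Confined: ΔV_c = S × A × Δh = 1.3 × 10^-4 × 4.16 × 10^6 × 1.95 = 1055 m³
Ratio = ΔV_u / ΔV_c = Sy / S = 0.19 / 1.3 × 10^-4 = 1462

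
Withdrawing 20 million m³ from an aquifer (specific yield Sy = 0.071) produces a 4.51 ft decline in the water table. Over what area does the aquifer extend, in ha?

Δh = 4.51 ft = 1.375 m
ΔV = 20 million m³ = 2 × 10^7 m³
A = ΔV / (Sy × Δh) = 2 × 10^7 / (0.071 × 1.375) = 2.049 × 10^8 m²
A = 2.049 × 10^8 m² = 20490 ha

A ≈ 20500 ha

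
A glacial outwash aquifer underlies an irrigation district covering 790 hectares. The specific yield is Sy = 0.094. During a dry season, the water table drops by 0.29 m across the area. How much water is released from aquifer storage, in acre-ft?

A = 790 hectares = 7.9 × 10^6 m²
ΔV = Sy × A × Δh = 0.094 × 7.9 × 10^6 m² × 0.29 m = 2.154 × 10^5 m³
ΔV = 2.154 × 10^5 m³ = 174.6 acre-ft

ΔV ≈ 175 acre-ft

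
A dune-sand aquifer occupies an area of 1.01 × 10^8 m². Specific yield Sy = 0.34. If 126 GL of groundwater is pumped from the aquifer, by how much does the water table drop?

ΔV = 126 GL = 1.26 × 10^8 m³
Δh = ΔV / (Sy × A) = 1.26 × 10^8 m³ / (0.34 × 1.01 × 10^8 m²) = 3.669 m

Δh ≈ 3.67 m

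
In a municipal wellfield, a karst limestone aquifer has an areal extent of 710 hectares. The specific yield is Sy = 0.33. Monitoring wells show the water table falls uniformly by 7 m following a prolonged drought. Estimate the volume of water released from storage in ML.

ΔV ≈ 16400 ML

A = 710 hectares = 7.1 × 10^6 m²
ΔV = Sy × A × Δh = 0.33 × 7.1 × 10^6 m² × 7 m = 1.64 × 10^7 m³
ΔV = 1.64 × 10^7 m³ = 16400 ML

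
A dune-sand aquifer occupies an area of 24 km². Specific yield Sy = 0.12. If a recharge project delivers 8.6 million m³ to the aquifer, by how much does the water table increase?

Δh ≈ 2.99 m

A = 24 km² = 2.4 × 10^7 m²
ΔV = 8.6 million m³ = 8.6 × 10^6 m³
Δh = ΔV / (Sy × A) = 8.6 × 10^6 m³ / (0.12 × 2.4 × 10^7 m²) = 2.986 m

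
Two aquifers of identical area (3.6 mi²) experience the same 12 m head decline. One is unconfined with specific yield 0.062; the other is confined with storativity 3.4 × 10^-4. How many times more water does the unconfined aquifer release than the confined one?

ΔV_u / ΔV_c ≈ 182

A = 3.6 mi² = 9.324 × 10^6 m²
Unconfined: ΔV_u = Sy × A × Δh = 0.062 × 9.324 × 10^6 × 12 = 6.937 × 10^6 m³
Confined: ΔV_c = S × A × Δh = 3.4 × 10^-4 × 9.324 × 10^6 × 12 = 38040 m³
Ratio = ΔV_u / ΔV_c = Sy / S = 0.062 / 3.4 × 10^-4 = 182.4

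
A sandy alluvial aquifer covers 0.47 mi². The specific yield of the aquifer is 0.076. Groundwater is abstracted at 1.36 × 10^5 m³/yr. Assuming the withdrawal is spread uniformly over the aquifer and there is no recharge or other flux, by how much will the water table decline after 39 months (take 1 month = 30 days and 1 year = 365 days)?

A = 0.47 mi² = 1.217 × 10^6 m²
Q = 1.36 × 10^5 m³/yr = 372.6 m³/d
t = 39 months = 1170 d
ΔV = Q × t = 372.6 m³/d × 1170 d = 4.359 × 10^5 m³
Δh = ΔV / (Sy × A) = 4.359 × 10^5 / (0.076 × 1.217 × 10^6) = 4.712 m

Δh ≈ 4.71 m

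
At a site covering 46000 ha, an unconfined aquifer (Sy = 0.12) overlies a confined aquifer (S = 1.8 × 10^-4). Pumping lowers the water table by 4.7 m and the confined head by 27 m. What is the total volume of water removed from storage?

ΔV ≈ 2.62 × 10^8 m³

A = 46000 ha = 4.6 × 10^8 m²
Unconfined: ΔV_u = Sy × A × Δh_u = 0.12 × 4.6 × 10^8 × 4.7 = 2.594 × 10^8 m³
Confined: ΔV_c = S × A × Δh_c = 1.8 × 10^-4 × 4.6 × 10^8 × 27 = 2.236 × 10^6 m³
Total ΔV = 2.594 × 10^8 + 2.236 × 10^6 = 2.617 × 10^8 m³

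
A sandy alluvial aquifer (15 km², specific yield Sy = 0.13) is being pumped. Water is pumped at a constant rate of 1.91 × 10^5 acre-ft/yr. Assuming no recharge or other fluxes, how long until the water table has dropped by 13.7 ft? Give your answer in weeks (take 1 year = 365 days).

A = 15 km² = 1.5 × 10^7 m²
Δh = 13.7 ft = 4.176 m
ΔV = Sy × A × Δh = 0.13 × 1.5 × 10^7 × 4.176 = 8.143 × 10^6 m³
Q = 1.91 × 10^5 acre-ft/yr = 6.455 × 10^5 m³/d
t = ΔV / Q = 8.143 × 10^6 m³ / 6.455 × 10^5 m³/d = 12.62 d
t = 12.62 d ≈ 1.802 weeks

t ≈ 1.8 weeks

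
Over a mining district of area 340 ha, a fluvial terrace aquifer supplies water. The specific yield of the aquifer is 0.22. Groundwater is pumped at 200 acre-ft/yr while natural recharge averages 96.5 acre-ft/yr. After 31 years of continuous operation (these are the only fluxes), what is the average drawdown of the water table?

A = 340 ha = 3.4 × 10^6 m²
Net abstraction = 200 − 96.5 = 103.5 acre-ft/yr
Q_net = 103.5 acre-ft/yr = 349.8 m³/d
t = 31 years = 11320 d
ΔV = Q × t = 349.8 m³/d × 11320 d = 3.958 × 10^6 m³
Δh = ΔV / (Sy × A) = 3.958 × 10^6 / (0.22 × 3.4 × 10^6) = 5.291 m

Δh ≈ 5.29 m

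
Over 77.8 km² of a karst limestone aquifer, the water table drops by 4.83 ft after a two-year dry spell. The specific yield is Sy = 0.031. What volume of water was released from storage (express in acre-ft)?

A = 77.8 km² = 7.78 × 10^7 m²
Δh = 4.83 ft = 1.472 m
ΔV = Sy × A × Δh = 0.031 × 7.78 × 10^7 m² × 1.472 m = 3.551 × 10^6 m³
ΔV = 3.551 × 10^6 m³ = 2879 acre-ft

ΔV ≈ 2880 acre-ft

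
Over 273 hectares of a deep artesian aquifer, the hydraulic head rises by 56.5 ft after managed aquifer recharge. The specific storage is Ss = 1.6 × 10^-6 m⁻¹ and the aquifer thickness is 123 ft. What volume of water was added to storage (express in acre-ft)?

ΔV ≈ 2.29 acre-ft

b = 123 ft = 37.49 m
S = Ss × b = 1.6 × 10^-6 m⁻¹ × 37.49 m = 5.998 × 10^-5
A = 273 hectares = 2.73 × 10^6 m²
Δh = 56.5 ft = 17.22 m
ΔV = S × A × Δh = 5.998 × 10^-5 × 2.73 × 10^6 m² × 17.22 m = 2820 m³
ΔV = 2820 m³ = 2.286 acre-ft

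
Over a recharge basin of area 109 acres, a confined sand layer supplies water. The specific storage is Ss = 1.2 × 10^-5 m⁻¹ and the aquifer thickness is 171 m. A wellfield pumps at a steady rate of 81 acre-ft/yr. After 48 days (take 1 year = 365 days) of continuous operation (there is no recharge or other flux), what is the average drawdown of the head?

S = Ss × b = 1.2 × 10^-5 m⁻¹ × 171 m = 2.052 × 10^-3
A = 109 acres = 4.411 × 10^5 m²
Q = 81 acre-ft/yr = 273.7 m³/d
ΔV = Q × t = 273.7 m³/d × 48 d = 13140 m³
Δh = ΔV / (S × A) = 13140 / (0.002052 × 4.411 × 10^5) = 14.52 m

Δh ≈ 14.5 m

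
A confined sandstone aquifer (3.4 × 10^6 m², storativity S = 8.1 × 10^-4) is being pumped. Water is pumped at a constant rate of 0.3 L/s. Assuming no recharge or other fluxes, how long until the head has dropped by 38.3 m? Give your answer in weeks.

ΔV = S × A × Δh = 8.1 × 10^-4 × 3.4 × 10^6 × 38.3 = 1.055 × 10^5 m³
Q = 0.3 L/s = 25.92 m³/d
t = ΔV / Q = 1.055 × 10^5 m³ / 25.92 m³/d = 4069 d
t = 4069 d ≈ 581.3 weeks

t ≈ 581 weeks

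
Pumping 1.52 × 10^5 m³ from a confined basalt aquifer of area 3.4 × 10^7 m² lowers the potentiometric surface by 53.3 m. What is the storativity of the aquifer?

S ≈ 8.4 × 10^-5

S = ΔV / (A × Δh) = 1.52 × 10^5 m³ / (3.4 × 10^7 m² × 53.3 m) = 8.388 × 10^-5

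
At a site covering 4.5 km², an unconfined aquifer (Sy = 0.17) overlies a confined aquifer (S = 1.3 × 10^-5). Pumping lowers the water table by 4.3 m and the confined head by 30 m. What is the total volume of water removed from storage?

ΔV ≈ 3.29 × 10^6 m³

A = 4.5 km² = 4.5 × 10^6 m²
Unconfined: ΔV_u = Sy × A × Δh_u = 0.17 × 4.5 × 10^6 × 4.3 = 3.289 × 10^6 m³
Confined: ΔV_c = S × A × Δh_c = 1.3 × 10^-5 × 4.5 × 10^6 × 30 = 1755 m³
Total ΔV = 3.289 × 10^6 + 1755 = 3.291 × 10^6 m³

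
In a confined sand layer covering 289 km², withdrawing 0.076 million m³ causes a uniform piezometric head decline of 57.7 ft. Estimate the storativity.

A = 289 km² = 2.89 × 10^8 m²
Δh = 57.7 ft = 17.59 m
ΔV = 0.076 million m³ = 76000 m³
S = ΔV / (A × Δh) = 76000 m³ / (2.89 × 10^8 m² × 17.59 m) = 1.495 × 10^-5

S ≈ 1.5 × 10^-5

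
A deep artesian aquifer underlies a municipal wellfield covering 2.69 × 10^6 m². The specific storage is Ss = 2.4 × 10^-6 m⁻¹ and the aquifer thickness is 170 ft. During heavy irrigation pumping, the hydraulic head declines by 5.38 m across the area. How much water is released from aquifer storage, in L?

b = 170 ft = 51.82 m
S = Ss × b = 2.4 × 10^-6 m⁻¹ × 51.82 m = 1.244 × 10^-4
ΔV = S × A × Δh = 1.244 × 10^-4 × 2.69 × 10^6 m² × 5.38 m = 1800 m³
ΔV = 1800 m³ = 1.8 × 10^6 L

ΔV ≈ 1.8 × 10^6 L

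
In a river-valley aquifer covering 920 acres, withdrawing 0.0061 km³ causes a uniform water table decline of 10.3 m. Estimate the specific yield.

Sy ≈ 0.16

A = 920 acres = 3.723 × 10^6 m²
ΔV = 0.0061 km³ = 6.1 × 10^6 m³
Sy = ΔV / (A × Δh) = 6.1 × 10^6 m³ / (3.723 × 10^6 m² × 10.3 m) = 0.1591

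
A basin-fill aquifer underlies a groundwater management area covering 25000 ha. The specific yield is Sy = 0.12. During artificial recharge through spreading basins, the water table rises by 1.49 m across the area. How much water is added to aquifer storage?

ΔV ≈ 4.47 × 10^7 m³

A = 25000 ha = 2.5 × 10^8 m²
ΔV = Sy × A × Δh = 0.12 × 2.5 × 10^8 m² × 1.49 m = 4.47 × 10^7 m³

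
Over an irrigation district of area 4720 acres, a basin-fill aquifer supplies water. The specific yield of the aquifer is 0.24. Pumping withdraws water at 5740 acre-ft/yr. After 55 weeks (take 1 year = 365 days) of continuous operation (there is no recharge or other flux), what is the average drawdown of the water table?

A = 4720 acres = 1.91 × 10^7 m²
Q = 5740 acre-ft/yr = 19400 m³/d
t = 55 weeks = 385 d
ΔV = Q × t = 19400 m³/d × 385 d = 7.468 × 10^6 m³
Δh = ΔV / (Sy × A) = 7.468 × 10^6 / (0.24 × 1.91 × 10^7) = 1.629 m

Δh ≈ 1.63 m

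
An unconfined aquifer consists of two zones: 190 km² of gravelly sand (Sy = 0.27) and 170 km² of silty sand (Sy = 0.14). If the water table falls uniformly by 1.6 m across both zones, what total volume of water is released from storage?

ΔV ≈ 1.2 × 10^8 m³

A₁ = 190 km² = 1.9 × 10^8 m²; A₂ = 170 km² = 1.7 × 10^8 m²
ΔV₁ = 0.27 × 1.9 × 10^8 × 1.6 = 8.208 × 10^7 m³
ΔV₂ = 0.14 × 1.7 × 10^8 × 1.6 = 3.808 × 10^7 m³
ΔV = ΔV₁ + ΔV₂ = 1.202 × 10^8 m³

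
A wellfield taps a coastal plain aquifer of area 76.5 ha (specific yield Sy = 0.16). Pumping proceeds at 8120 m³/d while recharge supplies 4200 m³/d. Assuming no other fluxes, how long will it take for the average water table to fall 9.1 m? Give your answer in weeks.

A = 76.5 ha = 7.65 × 10^5 m²
ΔV = Sy × A × Δh = 0.16 × 7.65 × 10^5 × 9.1 = 1.114 × 10^6 m³
Net withdrawal = 8120 − 4200 = 3920 m³/d
t = ΔV / Q = 1.114 × 10^6 m³ / 3920 m³/d = 284.1 d
t = 284.1 d ≈ 40.59 weeks

t ≈ 40.6 weeks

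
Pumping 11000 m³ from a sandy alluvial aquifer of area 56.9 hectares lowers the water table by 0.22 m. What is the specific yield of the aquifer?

Sy ≈ 0.088

A = 56.9 hectares = 5.69 × 10^5 m²
Sy = ΔV / (A × Δh) = 11000 m³ / (5.69 × 10^5 m² × 0.22 m) = 0.08787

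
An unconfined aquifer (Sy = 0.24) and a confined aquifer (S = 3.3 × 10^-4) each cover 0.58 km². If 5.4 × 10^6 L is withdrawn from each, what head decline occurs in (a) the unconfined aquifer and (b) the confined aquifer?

A = 0.58 km² = 5.8 × 10^5 m²
ΔV = 5.4 × 10^6 L = 5400 m³
Unconfined: Δh_u = ΔV/(Sy·A) = 5400/(0.24 × 5.8 × 10^5) = 0.03879 m
Confined: Δh_c = ΔV/(S·A) = 5400/(3.3 × 10^-4 × 5.8 × 10^5) = 28.21 m

Δh_u ≈ 0.0388 m; Δh_c ≈ 28.2 m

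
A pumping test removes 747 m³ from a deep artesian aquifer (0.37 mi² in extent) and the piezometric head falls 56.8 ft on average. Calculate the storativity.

A = 0.37 mi² = 9.583 × 10^5 m²
Δh = 56.8 ft = 17.31 m
S = ΔV / (A × Δh) = 747 m³ / (9.583 × 10^5 m² × 17.31 m) = 4.503 × 10^-5

S ≈ 4.5 × 10^-5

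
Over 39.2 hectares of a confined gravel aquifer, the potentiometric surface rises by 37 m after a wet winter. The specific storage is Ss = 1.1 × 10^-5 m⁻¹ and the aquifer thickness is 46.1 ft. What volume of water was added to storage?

b = 46.1 ft = 14.05 m
S = Ss × b = 1.1 × 10^-5 m⁻¹ × 14.05 m = 1.546 × 10^-4
A = 39.2 hectares = 3.92 × 10^5 m²
ΔV = S × A × Δh = 1.546 × 10^-4 × 3.92 × 10^5 m² × 37 m = 2242 m³

ΔV ≈ 2240 m³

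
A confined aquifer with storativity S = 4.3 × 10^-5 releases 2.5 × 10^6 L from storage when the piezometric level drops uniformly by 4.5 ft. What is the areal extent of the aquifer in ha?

Δh = 4.5 ft = 1.372 m
ΔV = 2.5 × 10^6 L = 2500 m³
A = ΔV / (S × Δh) = 2500 / (4.3 × 10^-5 × 1.372) = 4.239 × 10^7 m²
A = 4.239 × 10^7 m² = 4239 ha

A ≈ 4240 ha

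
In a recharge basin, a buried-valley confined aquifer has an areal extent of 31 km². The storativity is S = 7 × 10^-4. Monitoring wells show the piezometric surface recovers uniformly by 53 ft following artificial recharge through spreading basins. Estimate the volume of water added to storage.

A = 31 km² = 3.1 × 10^7 m²
Δh = 53 ft = 16.15 m
ΔV = S × A × Δh = 7 × 10^-4 × 3.1 × 10^7 m² × 16.15 m = 3.506 × 10^5 m³

ΔV ≈ 3.51 × 10^5 m³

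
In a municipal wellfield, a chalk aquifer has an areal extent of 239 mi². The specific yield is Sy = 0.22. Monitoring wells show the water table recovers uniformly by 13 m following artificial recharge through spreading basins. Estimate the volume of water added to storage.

A = 239 mi² = 6.19 × 10^8 m²
ΔV = Sy × A × Δh = 0.22 × 6.19 × 10^8 m² × 13 m = 1.77 × 10^9 m³

ΔV ≈ 1.77 × 10^9 m³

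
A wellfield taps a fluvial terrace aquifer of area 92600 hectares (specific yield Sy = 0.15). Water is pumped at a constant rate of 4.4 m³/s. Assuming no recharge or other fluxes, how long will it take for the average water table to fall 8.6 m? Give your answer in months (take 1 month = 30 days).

A = 92600 hectares = 9.26 × 10^8 m²
ΔV = Sy × A × Δh = 0.15 × 9.26 × 10^8 × 8.6 = 1.195 × 10^9 m³
Q = 4.4 m³/s = 3.802 × 10^5 m³/d
t = ΔV / Q = 1.195 × 10^9 m³ / 3.802 × 10^5 m³/d = 3142 d
t = 3142 d ≈ 104.7 months

t ≈ 105 months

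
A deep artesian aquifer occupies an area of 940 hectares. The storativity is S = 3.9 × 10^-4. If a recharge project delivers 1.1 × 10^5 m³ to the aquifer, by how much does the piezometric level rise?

Δh ≈ 30 m

A = 940 hectares = 9.4 × 10^6 m²
Δh = ΔV / (S × A) = 1.1 × 10^5 m³ / (3.9 × 10^-4 × 9.4 × 10^6 m²) = 30.01 m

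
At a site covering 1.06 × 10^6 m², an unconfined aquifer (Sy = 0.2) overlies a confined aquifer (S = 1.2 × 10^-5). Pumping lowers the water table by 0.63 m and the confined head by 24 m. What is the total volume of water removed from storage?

Unconfined: ΔV_u = Sy × A × Δh_u = 0.2 × 1.06 × 10^6 × 0.63 = 1.336 × 10^5 m³
Confined: ΔV_c = S × A × Δh_c = 1.2 × 10^-5 × 1.06 × 10^6 × 24 = 305.3 m³
Total ΔV = 1.336 × 10^5 + 305.3 = 1.339 × 10^5 m³

ΔV ≈ 1.34 × 10^5 m³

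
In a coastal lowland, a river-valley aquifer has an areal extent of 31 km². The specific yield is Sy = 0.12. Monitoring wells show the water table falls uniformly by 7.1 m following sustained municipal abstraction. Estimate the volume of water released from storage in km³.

A = 31 km² = 3.1 × 10^7 m²
ΔV = Sy × A × Δh = 0.12 × 3.1 × 10^7 m² × 7.1 m = 2.641 × 10^7 m³
ΔV = 2.641 × 10^7 m³ = 0.02641 km³

ΔV ≈ 0.0264 km³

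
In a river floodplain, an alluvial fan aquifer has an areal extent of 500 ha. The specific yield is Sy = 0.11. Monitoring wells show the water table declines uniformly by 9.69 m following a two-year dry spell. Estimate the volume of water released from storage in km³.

ΔV ≈ 0.00533 km³

A = 500 ha = 5 × 10^6 m²
ΔV = Sy × A × Δh = 0.11 × 5 × 10^6 m² × 9.69 m = 5.33 × 10^6 m³
ΔV = 5.33 × 10^6 m³ = 0.00533 km³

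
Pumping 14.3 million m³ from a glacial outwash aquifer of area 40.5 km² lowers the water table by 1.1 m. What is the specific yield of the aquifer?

A = 40.5 km² = 4.05 × 10^7 m²
ΔV = 14.3 million m³ = 1.43 × 10^7 m³
Sy = ΔV / (A × Δh) = 1.43 × 10^7 m³ / (4.05 × 10^7 m² × 1.1 m) = 0.321

Sy ≈ 0.32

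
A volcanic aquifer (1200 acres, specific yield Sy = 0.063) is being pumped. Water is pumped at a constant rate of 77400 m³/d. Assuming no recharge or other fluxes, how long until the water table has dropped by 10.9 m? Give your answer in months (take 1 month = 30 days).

t ≈ 1.44 months

A = 1200 acres = 4.856 × 10^6 m²
ΔV = Sy × A × Δh = 0.063 × 4.856 × 10^6 × 10.9 = 3.335 × 10^6 m³
t = ΔV / Q = 3.335 × 10^6 m³ / 77400 m³/d = 43.08 d
t = 43.08 d ≈ 1.436 months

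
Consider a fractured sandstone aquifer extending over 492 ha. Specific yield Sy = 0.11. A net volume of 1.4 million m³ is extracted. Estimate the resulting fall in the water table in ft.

Δh ≈ 8.49 ft

A = 492 ha = 4.92 × 10^6 m²
ΔV = 1.4 million m³ = 1.4 × 10^6 m³
Δh = ΔV / (Sy × A) = 1.4 × 10^6 m³ / (0.11 × 4.92 × 10^6 m²) = 2.587 m
Δh = 2.587 m = 8.487 ft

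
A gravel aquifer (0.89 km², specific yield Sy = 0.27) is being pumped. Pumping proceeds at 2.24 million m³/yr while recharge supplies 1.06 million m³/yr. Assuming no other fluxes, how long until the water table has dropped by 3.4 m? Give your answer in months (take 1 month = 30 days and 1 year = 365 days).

A = 0.89 km² = 8.9 × 10^5 m²
ΔV = Sy × A × Δh = 0.27 × 8.9 × 10^5 × 3.4 = 8.17 × 10^5 m³
Net withdrawal = 2.24 − 1.06 = 1.18 million m³/yr = 3233 m³/d
t = ΔV / Q = 8.17 × 10^5 m³ / 3233 m³/d = 252.7 d
t = 252.7 d ≈ 8.424 months

t ≈ 8.42 months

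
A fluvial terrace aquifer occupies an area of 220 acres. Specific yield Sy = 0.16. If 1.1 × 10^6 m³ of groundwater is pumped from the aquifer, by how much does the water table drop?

A = 220 acres = 8.903 × 10^5 m²
Δh = ΔV / (Sy × A) = 1.1 × 10^6 m³ / (0.16 × 8.903 × 10^5 m²) = 7.722 m

Δh ≈ 7.72 m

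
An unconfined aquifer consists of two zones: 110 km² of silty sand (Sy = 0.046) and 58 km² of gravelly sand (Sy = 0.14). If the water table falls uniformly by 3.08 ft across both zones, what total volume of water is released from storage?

ΔV ≈ 1.24 × 10^7 m³

A₁ = 110 km² = 1.1 × 10^8 m²; A₂ = 58 km² = 5.8 × 10^7 m²
Δh = 3.08 ft = 0.9388 m
ΔV₁ = 0.046 × 1.1 × 10^8 × 0.9388 = 4.75 × 10^6 m³
ΔV₂ = 0.14 × 5.8 × 10^7 × 0.9388 = 7.623 × 10^6 m³
ΔV = ΔV₁ + ΔV₂ = 1.237 × 10^7 m³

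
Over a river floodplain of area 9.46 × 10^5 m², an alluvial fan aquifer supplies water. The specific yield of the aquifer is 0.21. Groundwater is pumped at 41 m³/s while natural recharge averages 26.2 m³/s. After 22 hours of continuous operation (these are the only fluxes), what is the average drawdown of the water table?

Net abstraction = 41 − 26.2 = 14.8 m³/s
Q_net = 14.8 m³/s = 1.279 × 10^6 m³/d
t = 22 hours = 0.9167 d
ΔV = Q × t = 1.279 × 10^6 m³/d × 0.9167 d = 1.172 × 10^6 m³
Δh = ΔV / (Sy × A) = 1.172 × 10^6 / (0.21 × 9.46 × 10^5) = 5.9 m

Δh ≈ 5.9 m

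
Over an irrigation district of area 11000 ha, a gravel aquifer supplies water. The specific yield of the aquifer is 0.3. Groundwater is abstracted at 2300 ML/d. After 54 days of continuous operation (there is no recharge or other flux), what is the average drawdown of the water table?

A = 11000 ha = 1.1 × 10^8 m²
Q = 2300 ML/d = 2.3 × 10^6 m³/d
ΔV = Q × t = 2.3 × 10^6 m³/d × 54 d = 1.242 × 10^8 m³
Δh = ΔV / (Sy × A) = 1.242 × 10^8 / (0.3 × 1.1 × 10^8) = 3.764 m

Δh ≈ 3.76 m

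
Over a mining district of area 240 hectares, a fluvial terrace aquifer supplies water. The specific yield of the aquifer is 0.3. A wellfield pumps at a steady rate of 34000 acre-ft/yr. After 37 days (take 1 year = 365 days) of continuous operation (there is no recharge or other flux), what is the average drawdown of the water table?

Δh ≈ 5.9 m

A = 240 hectares = 2.4 × 10^6 m²
Q = 34000 acre-ft/yr = 1.149 × 10^5 m³/d
ΔV = Q × t = 1.149 × 10^5 m³/d × 37 d = 4.251 × 10^6 m³
Δh = ΔV / (Sy × A) = 4.251 × 10^6 / (0.3 × 2.4 × 10^6) = 5.905 m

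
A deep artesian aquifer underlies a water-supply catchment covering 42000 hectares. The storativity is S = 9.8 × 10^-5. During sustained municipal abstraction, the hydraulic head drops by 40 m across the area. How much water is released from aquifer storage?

A = 42000 hectares = 4.2 × 10^8 m²
ΔV = S × A × Δh = 9.8 × 10^-5 × 4.2 × 10^8 m² × 40 m = 1.646 × 10^6 m³

ΔV ≈ 1.65 × 10^6 m³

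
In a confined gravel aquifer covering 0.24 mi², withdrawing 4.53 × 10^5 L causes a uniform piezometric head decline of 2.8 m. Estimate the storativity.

S ≈ 2.6 × 10^-4

A = 0.24 mi² = 6.216 × 10^5 m²
ΔV = 4.53 × 10^5 L = 453 m³
S = ΔV / (A × Δh) = 453 m³ / (6.216 × 10^5 m² × 2.8 m) = 2.603 × 10^-4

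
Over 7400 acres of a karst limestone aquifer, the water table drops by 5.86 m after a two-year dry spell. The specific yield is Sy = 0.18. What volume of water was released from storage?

ΔV ≈ 3.16 × 10^7 m³

A = 7400 acres = 2.995 × 10^7 m²
ΔV = Sy × A × Δh = 0.18 × 2.995 × 10^7 m² × 5.86 m = 3.159 × 10^7 m³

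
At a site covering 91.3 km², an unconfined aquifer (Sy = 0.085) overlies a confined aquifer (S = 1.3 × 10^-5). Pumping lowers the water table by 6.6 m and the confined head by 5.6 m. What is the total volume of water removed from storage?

ΔV ≈ 5.12 × 10^7 m³

A = 91.3 km² = 9.13 × 10^7 m²
Unconfined: ΔV_u = Sy × A × Δh_u = 0.085 × 9.13 × 10^7 × 6.6 = 5.122 × 10^7 m³
Confined: ΔV_c = S × A × Δh_c = 1.3 × 10^-5 × 9.13 × 10^7 × 5.6 = 6647 m³
Total ΔV = 5.122 × 10^7 + 6647 = 5.123 × 10^7 m³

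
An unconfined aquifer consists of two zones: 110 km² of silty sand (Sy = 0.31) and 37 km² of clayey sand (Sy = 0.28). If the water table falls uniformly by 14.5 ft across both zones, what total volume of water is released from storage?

ΔV ≈ 1.96 × 10^8 m³

A₁ = 110 km² = 1.1 × 10^8 m²; A₂ = 37 km² = 3.7 × 10^7 m²
Δh = 14.5 ft = 4.42 m
ΔV₁ = 0.31 × 1.1 × 10^8 × 4.42 = 1.507 × 10^8 m³
ΔV₂ = 0.28 × 3.7 × 10^7 × 4.42 = 4.579 × 10^7 m³
ΔV = ΔV₁ + ΔV₂ = 1.965 × 10^8 m³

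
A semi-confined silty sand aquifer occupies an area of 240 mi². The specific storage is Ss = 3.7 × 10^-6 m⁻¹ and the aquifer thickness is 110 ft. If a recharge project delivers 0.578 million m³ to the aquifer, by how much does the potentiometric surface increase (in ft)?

b = 110 ft = 33.53 m
S = Ss × b = 3.7 × 10^-6 m⁻¹ × 33.53 m = 1.241 × 10^-4
A = 240 mi² = 6.216 × 10^8 m²
ΔV = 0.578 million m³ = 5.78 × 10^5 m³
Δh = ΔV / (S × A) = 5.78 × 10^5 m³ / (1.241 × 10^-4 × 6.216 × 10^8 m²) = 7.496 m
Δh = 7.496 m = 24.59 ft

Δh ≈ 24.6 ft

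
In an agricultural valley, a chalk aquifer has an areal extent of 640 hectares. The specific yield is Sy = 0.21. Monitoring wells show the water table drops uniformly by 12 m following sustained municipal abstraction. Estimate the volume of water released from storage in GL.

A = 640 hectares = 6.4 × 10^6 m²
ΔV = Sy × A × Δh = 0.21 × 6.4 × 10^6 m² × 12 m = 1.613 × 10^7 m³
ΔV = 1.613 × 10^7 m³ = 16.13 GL

ΔV ≈ 16.1 GL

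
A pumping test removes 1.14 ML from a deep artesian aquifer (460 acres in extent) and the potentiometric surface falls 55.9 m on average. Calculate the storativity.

S ≈ 1.1 × 10^-5

A = 460 acres = 1.862 × 10^6 m²
ΔV = 1.14 ML = 1140 m³
S = ΔV / (A × Δh) = 1140 m³ / (1.862 × 10^6 m² × 55.9 m) = 1.096 × 10^-5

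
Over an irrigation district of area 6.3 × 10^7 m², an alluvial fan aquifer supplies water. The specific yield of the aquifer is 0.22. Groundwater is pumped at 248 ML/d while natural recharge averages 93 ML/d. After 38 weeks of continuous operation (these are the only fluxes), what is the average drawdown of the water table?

Net abstraction = 248 − 93 = 155 ML/d
Q_net = 155 ML/d = 1.55 × 10^5 m³/d
t = 38 weeks = 266 d
ΔV = Q × t = 1.55 × 10^5 m³/d × 266 d = 4.123 × 10^7 m³
Δh = ΔV / (Sy × A) = 4.123 × 10^7 / (0.22 × 6.3 × 10^7) = 2.975 m

Δh ≈ 2.97 m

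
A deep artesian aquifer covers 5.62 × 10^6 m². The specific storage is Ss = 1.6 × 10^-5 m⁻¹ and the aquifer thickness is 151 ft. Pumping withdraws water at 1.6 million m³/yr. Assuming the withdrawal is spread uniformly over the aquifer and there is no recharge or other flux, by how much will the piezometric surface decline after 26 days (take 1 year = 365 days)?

b = 151 ft = 46.02 m
S = Ss × b = 1.6 × 10^-5 m⁻¹ × 46.02 m = 7.364 × 10^-4
Q = 1.6 million m³/yr = 4384 m³/d
ΔV = Q × t = 4384 m³/d × 26 d = 1.14 × 10^5 m³
Δh = ΔV / (S × A) = 1.14 × 10^5 / (7.364 × 10^-4 × 5.62 × 10^6) = 27.54 m

Δh ≈ 27.5 m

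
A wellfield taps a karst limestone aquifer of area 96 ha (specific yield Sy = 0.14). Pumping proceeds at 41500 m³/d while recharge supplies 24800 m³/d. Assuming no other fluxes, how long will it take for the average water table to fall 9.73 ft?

t ≈ 23.9 days

A = 96 ha = 9.6 × 10^5 m²
Δh = 9.73 ft = 2.966 m
ΔV = Sy × A × Δh = 0.14 × 9.6 × 10^5 × 2.966 = 3.986 × 10^5 m³
Net withdrawal = 41500 − 24800 = 16700 m³/d
t = ΔV / Q = 3.986 × 10^5 m³ / 16700 m³/d = 23.87 d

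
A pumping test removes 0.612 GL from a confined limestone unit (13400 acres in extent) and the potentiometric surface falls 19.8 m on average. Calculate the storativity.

S ≈ 5.7 × 10^-4

A = 13400 acres = 5.423 × 10^7 m²
ΔV = 0.612 GL = 6.12 × 10^5 m³
S = ΔV / (A × Δh) = 6.12 × 10^5 m³ / (5.423 × 10^7 m² × 19.8 m) = 5.7 × 10^-4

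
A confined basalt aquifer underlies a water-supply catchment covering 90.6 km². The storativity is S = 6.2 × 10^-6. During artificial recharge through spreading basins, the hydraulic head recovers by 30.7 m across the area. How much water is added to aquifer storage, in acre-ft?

ΔV ≈ 14 acre-ft

A = 90.6 km² = 9.06 × 10^7 m²
ΔV = S × A × Δh = 6.2 × 10^-6 × 9.06 × 10^7 m² × 30.7 m = 17240 m³
ΔV = 17240 m³ = 13.98 acre-ft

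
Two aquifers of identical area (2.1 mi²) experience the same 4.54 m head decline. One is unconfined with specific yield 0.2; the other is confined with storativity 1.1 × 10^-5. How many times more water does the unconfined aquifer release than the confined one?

A = 2.1 mi² = 5.439 × 10^6 m²
Unconfined: ΔV_u = Sy × A × Δh = 0.2 × 5.439 × 10^6 × 4.54 = 4.939 × 10^6 m³
Confined: ΔV_c = S × A × Δh = 1.1 × 10^-5 × 5.439 × 10^6 × 4.54 = 271.6 m³
Ratio = ΔV_u / ΔV_c = Sy / S = 0.2 / 1.1 × 10^-5 = 18180

ΔV_u / ΔV_c ≈ 18200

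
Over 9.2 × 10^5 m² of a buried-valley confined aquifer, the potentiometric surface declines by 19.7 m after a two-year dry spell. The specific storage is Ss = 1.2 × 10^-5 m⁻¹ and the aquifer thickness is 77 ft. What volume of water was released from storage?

ΔV ≈ 5100 m³

b = 77 ft = 23.47 m
S = Ss × b = 1.2 × 10^-5 m⁻¹ × 23.47 m = 2.816 × 10^-4
ΔV = S × A × Δh = 2.816 × 10^-4 × 9.2 × 10^5 m² × 19.7 m = 5104 m³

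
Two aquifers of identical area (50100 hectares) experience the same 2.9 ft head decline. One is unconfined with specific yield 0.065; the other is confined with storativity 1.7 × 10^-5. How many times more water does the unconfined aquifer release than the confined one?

A = 50100 hectares = 5.01 × 10^8 m²
Δh = 2.9 ft = 0.8839 m
Unconfined: ΔV_u = Sy × A × Δh = 0.065 × 5.01 × 10^8 × 0.8839 = 2.878 × 10^7 m³
Confined: ΔV_c = S × A × Δh = 1.7 × 10^-5 × 5.01 × 10^8 × 0.8839 = 7528 m³
Ratio = ΔV_u / ΔV_c = Sy / S = 0.065 / 1.7 × 10^-5 = 3824

ΔV_u / ΔV_c ≈ 3820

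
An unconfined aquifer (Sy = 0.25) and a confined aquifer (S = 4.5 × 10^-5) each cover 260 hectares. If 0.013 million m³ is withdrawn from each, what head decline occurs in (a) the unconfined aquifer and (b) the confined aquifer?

Δh_u ≈ 0.02 m; Δh_c ≈ 111 m

A = 260 hectares = 2.6 × 10^6 m²
ΔV = 0.013 million m³ = 13000 m³
Unconfined: Δh_u = ΔV/(Sy·A) = 13000/(0.25 × 2.6 × 10^6) = 0.02 m
Confined: Δh_c = ΔV/(S·A) = 13000/(4.5 × 10^-5 × 2.6 × 10^6) = 111.1 m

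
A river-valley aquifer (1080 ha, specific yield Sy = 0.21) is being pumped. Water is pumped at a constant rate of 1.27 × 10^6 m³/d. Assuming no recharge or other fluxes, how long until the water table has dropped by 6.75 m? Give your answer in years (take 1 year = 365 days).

t ≈ 0.033 years

A = 1080 ha = 1.08 × 10^7 m²
ΔV = Sy × A × Δh = 0.21 × 1.08 × 10^7 × 6.75 = 1.531 × 10^7 m³
t = ΔV / Q = 1.531 × 10^7 m³ / 1.27 × 10^6 m³/d = 12.05 d
t = 12.05 d ≈ 0.03303 years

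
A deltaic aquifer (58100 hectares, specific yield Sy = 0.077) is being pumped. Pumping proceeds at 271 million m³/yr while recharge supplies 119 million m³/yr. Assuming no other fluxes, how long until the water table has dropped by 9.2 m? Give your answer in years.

t ≈ 2.71 years

A = 58100 hectares = 5.81 × 10^8 m²
ΔV = Sy × A × Δh = 0.077 × 5.81 × 10^8 × 9.2 = 4.116 × 10^8 m³
Net withdrawal = 271 − 119 = 152 million m³/yr = 4.164 × 10^5 m³/d
t = ΔV / Q = 4.116 × 10^8 m³ / 4.164 × 10^5 m³/d = 988.3 d
t = 988.3 d ≈ 2.708 years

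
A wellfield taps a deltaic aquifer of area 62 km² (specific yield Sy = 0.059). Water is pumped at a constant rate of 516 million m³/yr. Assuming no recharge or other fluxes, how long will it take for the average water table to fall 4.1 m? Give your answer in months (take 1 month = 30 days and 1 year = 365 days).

t ≈ 0.354 months

A = 62 km² = 6.2 × 10^7 m²
ΔV = Sy × A × Δh = 0.059 × 6.2 × 10^7 × 4.1 = 1.5 × 10^7 m³
Q = 516 million m³/yr = 1.414 × 10^6 m³/d
t = ΔV / Q = 1.5 × 10^7 m³ / 1.414 × 10^6 m³/d = 10.61 d
t = 10.61 d ≈ 0.3536 months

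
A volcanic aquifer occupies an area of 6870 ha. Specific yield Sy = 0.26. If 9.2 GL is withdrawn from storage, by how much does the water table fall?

A = 6870 ha = 6.87 × 10^7 m²
ΔV = 9.2 GL = 9.2 × 10^6 m³
Δh = ΔV / (Sy × A) = 9.2 × 10^6 m³ / (0.26 × 6.87 × 10^7 m²) = 0.5151 m

Δh ≈ 0.515 m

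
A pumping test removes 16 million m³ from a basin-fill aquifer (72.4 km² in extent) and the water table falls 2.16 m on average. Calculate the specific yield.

A = 72.4 km² = 7.24 × 10^7 m²
ΔV = 16 million m³ = 1.6 × 10^7 m³
Sy = ΔV / (A × Δh) = 1.6 × 10^7 m³ / (7.24 × 10^7 m² × 2.16 m) = 0.1023

Sy ≈ 0.1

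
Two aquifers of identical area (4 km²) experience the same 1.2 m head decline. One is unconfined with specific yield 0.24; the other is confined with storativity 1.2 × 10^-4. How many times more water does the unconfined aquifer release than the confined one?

ΔV_u / ΔV_c ≈ 2000

A = 4 km² = 4 × 10^6 m²
Unconfined: ΔV_u = Sy × A × Δh = 0.24 × 4 × 10^6 × 1.2 = 1.152 × 10^6 m³
Confined: ΔV_c = S × A × Δh = 1.2 × 10^-4 × 4 × 10^6 × 1.2 = 576 m³
Ratio = ΔV_u / ΔV_c = Sy / S = 0.24 / 1.2 × 10^-4 = 2000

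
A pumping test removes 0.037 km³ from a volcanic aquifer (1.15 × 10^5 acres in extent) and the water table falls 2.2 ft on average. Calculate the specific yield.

Sy ≈ 0.12

A = 1.15 × 10^5 acres = 4.654 × 10^8 m²
Δh = 2.2 ft = 0.6706 m
ΔV = 0.037 km³ = 3.7 × 10^7 m³
Sy = ΔV / (A × Δh) = 3.7 × 10^7 m³ / (4.654 × 10^8 m² × 0.6706 m) = 0.1186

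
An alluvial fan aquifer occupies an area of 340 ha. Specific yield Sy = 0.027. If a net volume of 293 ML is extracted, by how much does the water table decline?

A = 340 ha = 3.4 × 10^6 m²
ΔV = 293 ML = 2.93 × 10^5 m³
Δh = ΔV / (Sy × A) = 2.93 × 10^5 m³ / (0.027 × 3.4 × 10^6 m²) = 3.192 m

Δh ≈ 3.19 m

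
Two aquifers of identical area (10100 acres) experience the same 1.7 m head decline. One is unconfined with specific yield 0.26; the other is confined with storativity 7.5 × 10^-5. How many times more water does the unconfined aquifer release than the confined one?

A = 10100 acres = 4.087 × 10^7 m²
Unconfined: ΔV_u = Sy × A × Δh = 0.26 × 4.087 × 10^7 × 1.7 = 1.807 × 10^7 m³
Confined: ΔV_c = S × A × Δh = 7.5 × 10^-5 × 4.087 × 10^7 × 1.7 = 5211 m³
Ratio = ΔV_u / ΔV_c = Sy / S = 0.26 / 7.5 × 10^-5 = 3467

ΔV_u / ΔV_c ≈ 3470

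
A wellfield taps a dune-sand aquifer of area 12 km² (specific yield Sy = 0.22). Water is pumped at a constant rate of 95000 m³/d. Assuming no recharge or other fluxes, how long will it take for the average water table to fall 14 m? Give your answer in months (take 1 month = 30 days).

t ≈ 13 months

A = 12 km² = 1.2 × 10^7 m²
ΔV = Sy × A × Δh = 0.22 × 1.2 × 10^7 × 14 = 3.696 × 10^7 m³
t = ΔV / Q = 3.696 × 10^7 m³ / 95000 m³/d = 389.1 d
t = 389.1 d ≈ 12.97 months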